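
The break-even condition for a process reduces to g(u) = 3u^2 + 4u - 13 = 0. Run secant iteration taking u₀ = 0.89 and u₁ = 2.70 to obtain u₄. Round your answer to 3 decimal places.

1.520

g(0.89) = -7.06370, g(2.70) = 19.67000
u₂ = 2.70000 − 19.67000·(2.70000 − 0.89000) / (19.67000 − (-7.06370)) = 2.70000 − (35.60270)/(26.73370) = 1.36825
g(1.36825) = -1.91072
u₃ = 1.36825 − (-1.91072)·(1.36825 − 2.70000) / (-1.91072 − 19.67000) = 1.36825 − (2.54461)/(-21.58072) = 1.48616
g(1.48616) = -0.42938
u₄ = 1.48616 − (-0.42938)·(1.48616 − 1.36825) / (-0.42938 − (-1.91072)) = 1.48616 − (-0.05063)/(1.48134) = 1.52033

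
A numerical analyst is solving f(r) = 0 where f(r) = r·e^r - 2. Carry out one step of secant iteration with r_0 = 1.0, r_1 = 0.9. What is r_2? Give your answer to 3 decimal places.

f(1.0) = 0.71828, f(0.9) = 0.21364
r_2 = 0.90000 − 0.21364·(0.90000 − 1.00000) / (0.21364 − 0.71828) = 0.90000 − (-0.02136)/(-0.50464) = 0.85766

0.858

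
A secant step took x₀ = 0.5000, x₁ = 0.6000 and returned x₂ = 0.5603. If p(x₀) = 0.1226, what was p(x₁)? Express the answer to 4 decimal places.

-0.0807

The secant line through (0.5000, 0.1226) and (0.6000, p(x₁)) crosses zero at x₂ = 0.5603.
So (0.5000, 0.1226), (0.6000, p(x₁)), (0.5603, 0) are collinear:
p(x₁) = 0.1226 · (0.6000 − 0.5603) / (0.5000 − 0.5603) = 0.1226 · (0.039700)/(-0.060300) = -0.080717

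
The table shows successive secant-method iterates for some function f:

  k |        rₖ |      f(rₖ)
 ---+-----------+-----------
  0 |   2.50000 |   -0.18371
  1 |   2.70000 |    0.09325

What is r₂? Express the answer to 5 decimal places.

r₂ = 2.70000 − 0.09325·(2.70000 − 2.50000) / (0.09325 − (-0.18371))
   = 2.70000 − (0.0186500)/(0.2769600) = 2.6326618

2.63266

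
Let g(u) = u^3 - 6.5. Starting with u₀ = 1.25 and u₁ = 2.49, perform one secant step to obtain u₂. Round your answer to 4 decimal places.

1.6681

g(1.25) = -4.546875, g(2.49) = 8.938249
u₂ = 2.490000 − 8.938249·(2.490000 − 1.250000) / (8.938249 − (-4.546875)) = 2.490000 − (11.083429)/(13.485124) = 1.668100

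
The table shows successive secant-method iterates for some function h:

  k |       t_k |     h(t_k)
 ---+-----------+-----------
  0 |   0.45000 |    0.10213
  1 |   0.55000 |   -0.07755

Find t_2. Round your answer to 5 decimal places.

0.50684

t_2 = 0.55000 − (-0.07755)·(0.55000 − 0.45000) / (-0.07755 − 0.10213)
   = 0.55000 − (-0.0077550)/(-0.1796800) = 0.5068399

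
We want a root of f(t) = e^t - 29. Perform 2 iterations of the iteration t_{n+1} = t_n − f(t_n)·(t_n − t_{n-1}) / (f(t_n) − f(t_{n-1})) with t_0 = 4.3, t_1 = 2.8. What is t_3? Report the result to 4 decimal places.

f(4.3) = 44.699794, f(2.8) = -12.555353
t_2 = 2.800000 − (-12.555353)·(2.800000 − 4.300000) / (-12.555353 − 44.699794) = 2.800000 − (18.833030)/(-57.255147) = 3.128932
f(3.128932) = -6.150445
t_3 = 3.128932 − (-6.150445)·(3.128932 − 2.800000) / (-6.150445 − (-12.555353)) = 3.128932 − (-2.023076)/(6.404908) = 3.444795

3.4448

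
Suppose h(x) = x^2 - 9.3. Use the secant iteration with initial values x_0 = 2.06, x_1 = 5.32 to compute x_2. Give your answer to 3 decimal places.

h(2.06) = -5.05640, h(5.32) = 19.00240
x_2 = 5.32000 − 19.00240·(5.32000 − 2.06000) / (19.00240 − (-5.05640)) = 5.32000 − (61.94782)/(24.05880) = 2.74515

2.745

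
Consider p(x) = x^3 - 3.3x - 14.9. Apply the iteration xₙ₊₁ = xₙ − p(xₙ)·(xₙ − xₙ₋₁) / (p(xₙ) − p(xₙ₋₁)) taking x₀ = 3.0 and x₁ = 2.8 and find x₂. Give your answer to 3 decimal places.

p(3.0) = 2.20000, p(2.8) = -2.18800
x₂ = 2.80000 − (-2.18800)·(2.80000 − 3.00000) / (-2.18800 − 2.20000) = 2.80000 − (0.43760)/(-4.38800) = 2.89973

2.900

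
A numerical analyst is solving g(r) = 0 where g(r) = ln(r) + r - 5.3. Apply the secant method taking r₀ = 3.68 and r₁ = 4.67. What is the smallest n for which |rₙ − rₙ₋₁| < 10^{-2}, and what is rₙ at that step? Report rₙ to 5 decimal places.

n = 3, rₙ = 3.93101

g(3.68) = -0.3170872, g(4.67) = 0.9111591
r₂ = 4.6700000 − 0.9111591·(0.9900000)/(1.2282463) = 3.9355810;  |Δ| = 0.7344190
g(3.9355810) = 0.0056395
r₃ = 3.9355810 − 0.0056395·(-0.7344190)/(-0.9055196) = 3.9310071;  |Δ| = 0.0045739
|r₃ − r₂| = 0.0045739 < 10^{-2}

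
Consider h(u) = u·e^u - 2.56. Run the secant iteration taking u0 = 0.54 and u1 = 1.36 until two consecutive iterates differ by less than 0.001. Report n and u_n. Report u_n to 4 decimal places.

n = 6, u_n = 0.9702

h(0.54) = -1.633356, h(1.36) = 2.738823
u2 = 1.360000 − 2.738823·(0.820000)/(4.372179) = 0.846335;  |Δ| = 0.513665
h(0.846335) = -0.587118
u3 = 0.846335 − (-0.587118)·(-0.513665)/(-3.325941) = 0.937011;  |Δ| = 0.090676
h(0.937011) = -0.168429
u4 = 0.937011 − (-0.168429)·(0.090676)/(0.418689) = 0.973488;  |Δ| = 0.036477
h(0.973488) = 0.016978
u5 = 0.973488 − 0.016978·(0.036477)/(0.185407) = 0.970147;  |Δ| = 0.003340
h(0.970147) = -0.000428
u6 = 0.970147 − (-0.000428)·(-0.003340)/(-0.017406) = 0.970229;  |Δ| = 0.000082
|u6 − u5| = 0.000082 < 0.001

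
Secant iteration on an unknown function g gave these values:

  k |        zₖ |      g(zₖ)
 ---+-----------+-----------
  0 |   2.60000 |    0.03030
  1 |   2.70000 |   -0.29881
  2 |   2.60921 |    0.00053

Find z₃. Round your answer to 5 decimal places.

2.60937

z₃ = 2.60921 − 0.00053·(2.60921 − 2.70000) / (0.00053 − (-0.29881))
   = 2.60921 − (-0.0000481)/(0.2993400) = 2.6093707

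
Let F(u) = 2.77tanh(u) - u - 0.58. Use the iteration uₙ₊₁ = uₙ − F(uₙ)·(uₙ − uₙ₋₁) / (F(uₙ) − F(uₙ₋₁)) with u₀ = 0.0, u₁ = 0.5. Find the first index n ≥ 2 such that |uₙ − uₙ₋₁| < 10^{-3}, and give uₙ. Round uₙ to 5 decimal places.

n = 5, uₙ = 0.34879

F(0.0) = -0.5800000, F(0.5) = 0.2000645
u₂ = 0.5000000 − 0.2000645·(0.5000000)/(0.7800645) = 0.3717641;  |Δ| = 0.1282359
F(0.3717641) = 0.0330645
u₃ = 0.3717641 − 0.0330645·(-0.1282359)/(-0.1670000) = 0.3463746;  |Δ| = 0.0253896
F(0.3463746) = -0.0035313
u₄ = 0.3463746 − (-0.0035313)·(-0.0253896)/(-0.0365958) = 0.3488245;  |Δ| = 0.0024500
F(0.3488245) = 0.0000469
u₅ = 0.3488245 − 0.0000469·(0.0024500)/(0.0035783) = 0.3487924;  |Δ| = 0.0000321
|u₅ − u₄| = 0.0000321 < 10^{-3}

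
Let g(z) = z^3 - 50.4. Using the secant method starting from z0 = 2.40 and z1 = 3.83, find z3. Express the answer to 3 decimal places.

3.692

g(2.40) = -36.57600, g(3.83) = 5.78189
z2 = 3.83000 − 5.78189·(3.83000 − 2.40000) / (5.78189 − (-36.57600)) = 3.83000 − (8.26810)/(42.35789) = 3.63480
g(3.63480) = -2.37770
z3 = 3.63480 − (-2.37770)·(3.63480 − 3.83000) / (-2.37770 − 5.78189) = 3.63480 − (0.46412)/(-8.15959) = 3.69168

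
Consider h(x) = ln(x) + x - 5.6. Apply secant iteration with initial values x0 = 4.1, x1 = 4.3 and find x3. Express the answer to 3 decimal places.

h(4.1) = -0.08901, h(4.3) = 0.15862
x2 = 4.30000 − 0.15862·(4.30000 − 4.10000) / (0.15862 − (-0.08901)) = 4.30000 − (0.03172)/(0.24763) = 4.17189
h(4.17189) = 0.00026
x3 = 4.17189 − 0.00026·(4.17189 − 4.30000) / (0.00026 − 0.15862) = 4.17189 − (-0.00003)/(-0.15835) = 4.17168

4.172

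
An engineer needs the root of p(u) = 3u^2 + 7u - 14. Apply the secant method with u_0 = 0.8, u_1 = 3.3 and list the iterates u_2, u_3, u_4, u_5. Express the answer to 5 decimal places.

1.13575, 1.24310, 1.28996, 1.28847

p(0.8) = -6.4800000, p(3.3) = 41.7700000
u_2 = 3.3000000 − 41.7700000·(3.3000000 − 0.8000000) / (41.7700000 − (-6.4800000)) = 3.3000000 − (104.4250000)/(48.2500000) = 1.1357513
p(1.1357513) = -2.1799479
u_3 = 1.1357513 − (-2.1799479)·(1.1357513 − 3.3000000) / (-2.1799479 − 41.7700000) = 1.1357513 − (4.7179495)/(-43.9499479) = 1.2430995
p(1.2430995) = -0.6624139
u_4 = 1.2430995 − (-0.6624139)·(1.2430995 − 1.1357513) / (-0.6624139 − (-2.1799479)) = 1.2430995 − (-0.0711090)/(1.5175340) = 1.2899578
p(1.2899578) = 0.0216775
u_5 = 1.2899578 − 0.0216775·(1.2899578 − 1.2430995) / (0.0216775 − (-0.6624139)) = 1.2899578 − (0.0010158)/(0.6840915) = 1.2884729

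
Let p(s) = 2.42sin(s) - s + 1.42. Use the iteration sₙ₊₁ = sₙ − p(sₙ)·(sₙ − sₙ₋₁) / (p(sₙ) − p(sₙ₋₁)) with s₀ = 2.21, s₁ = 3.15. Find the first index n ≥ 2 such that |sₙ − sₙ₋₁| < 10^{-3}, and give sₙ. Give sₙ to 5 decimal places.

n = 5, sₙ = 2.62187

p(2.21) = 1.1522220, p(3.15) = -1.7503455
s₂ = 3.1500000 − (-1.7503455)·(0.9400000)/(-2.9025675) = 2.5831485;  |Δ| = 0.5668515
p(2.5831485) = 0.1191306
s₃ = 2.5831485 − 0.1191306·(-0.5668515)/(1.8694761) = 2.6192705;  |Δ| = 0.0361221
p(2.6192705) = 0.0080528
s₄ = 2.6192705 − 0.0080528·(0.0361221)/(-0.1110777) = 2.6218893;  |Δ| = 0.0026188
p(2.6218893) = -0.0000624
s₅ = 2.6218893 − (-0.0000624)·(0.0026188)/(-0.0081153) = 2.6218692;  |Δ| = 0.0000201
|s₅ − s₄| = 0.0000201 < 10^{-3}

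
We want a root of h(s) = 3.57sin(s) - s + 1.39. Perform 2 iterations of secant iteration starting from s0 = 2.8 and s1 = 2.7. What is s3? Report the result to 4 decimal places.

2.7506

h(2.8) = -0.214092, h(2.7) = 0.215746
s2 = 2.700000 − 0.215746·(2.700000 − 2.800000) / (0.215746 − (-0.214092)) = 2.700000 − (-0.021575)/(0.429838) = 2.750192
h(2.750192) = 0.001703
s3 = 2.750192 − 0.001703·(2.750192 − 2.700000) / (0.001703 − 0.215746) = 2.750192 − (0.000085)/(-0.214044) = 2.750592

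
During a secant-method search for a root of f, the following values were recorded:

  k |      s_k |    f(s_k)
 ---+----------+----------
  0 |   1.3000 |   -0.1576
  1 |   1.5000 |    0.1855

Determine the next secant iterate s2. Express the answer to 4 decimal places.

s2 = 1.5000 − 0.1855·(1.5000 − 1.3000) / (0.1855 − (-0.1576))
   = 1.5000 − (0.037100)/(0.343100) = 1.391868

1.3919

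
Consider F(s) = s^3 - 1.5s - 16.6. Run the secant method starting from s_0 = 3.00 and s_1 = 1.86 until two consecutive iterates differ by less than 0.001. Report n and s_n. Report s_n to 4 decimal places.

n = 6, s_n = 2.7466

F(3.00) = 5.900000, F(1.86) = -12.955144
s_2 = 1.860000 − (-12.955144)·(-1.140000)/(-18.855144) = 2.643280;  |Δ| = 0.783280
F(2.643280) = -2.096503
s_3 = 2.643280 − (-2.096503)·(0.783280)/(10.858641) = 2.794510;  |Δ| = 0.151230
F(2.794510) = 1.031365
s_4 = 2.794510 − 1.031365·(0.151230)/(3.127868) = 2.744644;  |Δ| = 0.049866
F(2.744644) = -0.041359
s_5 = 2.744644 − (-0.041359)·(-0.049866)/(-1.072724) = 2.746567;  |Δ| = 0.001923
F(2.746567) = -0.000764
s_6 = 2.746567 − (-0.000764)·(0.001923)/(0.040595) = 2.746603;  |Δ| = 0.000036
|s_6 − s_5| = 0.000036 < 0.001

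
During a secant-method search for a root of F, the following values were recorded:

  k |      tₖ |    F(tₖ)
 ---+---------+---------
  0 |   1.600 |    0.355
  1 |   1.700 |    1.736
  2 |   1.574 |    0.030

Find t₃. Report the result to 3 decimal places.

t₃ = 1.574 − 0.030·(1.574 − 1.700) / (0.030 − 1.736)
   = 1.574 − (-0.00378)/(-1.70600) = 1.57178

1.572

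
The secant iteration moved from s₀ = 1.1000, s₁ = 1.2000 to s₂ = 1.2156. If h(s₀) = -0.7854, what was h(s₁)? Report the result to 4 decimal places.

-0.1060

The secant line through (1.1000, -0.7854) and (1.2000, h(s₁)) crosses zero at s₂ = 1.2156.
So (1.1000, -0.7854), (1.2000, h(s₁)), (1.2156, 0) are collinear:
h(s₁) = -0.7854 · (1.2000 − 1.2156) / (1.1000 − 1.2156) = -0.7854 · (-0.015600)/(-0.115600) = -0.105988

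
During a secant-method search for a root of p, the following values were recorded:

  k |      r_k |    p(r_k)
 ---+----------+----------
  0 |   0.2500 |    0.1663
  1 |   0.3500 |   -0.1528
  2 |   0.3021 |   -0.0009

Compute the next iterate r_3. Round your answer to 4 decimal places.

r_3 = 0.3021 − (-0.0009)·(0.3021 − 0.3500) / (-0.0009 − (-0.1528))
   = 0.3021 − (0.000043)/(0.151900) = 0.301816

0.3018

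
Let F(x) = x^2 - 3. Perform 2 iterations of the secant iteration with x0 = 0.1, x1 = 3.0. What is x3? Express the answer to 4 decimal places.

1.5238

F(0.1) = -2.990000, F(3.0) = 6.000000
x2 = 3.000000 − 6.000000·(3.000000 − 0.100000) / (6.000000 − (-2.990000)) = 3.000000 − (17.400000)/(8.990000) = 1.064516
F(1.064516) = -1.866805
x3 = 1.064516 − (-1.866805)·(1.064516 − 3.000000) / (-1.866805 − 6.000000) = 1.064516 − (3.613172)/(-7.866805) = 1.523810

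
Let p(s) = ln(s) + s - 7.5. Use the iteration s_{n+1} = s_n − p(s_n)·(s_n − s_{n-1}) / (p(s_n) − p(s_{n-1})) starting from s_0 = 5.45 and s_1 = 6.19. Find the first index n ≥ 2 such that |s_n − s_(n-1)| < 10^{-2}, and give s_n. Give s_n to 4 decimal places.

n = 3, s_n = 5.7507

p(5.45) = -0.354384, p(6.19) = 0.512935
s_2 = 6.190000 − 0.512935·(0.740000)/(0.867319) = 5.752362;  |Δ| = 0.437638
p(5.752362) = 0.001973
s_3 = 5.752362 − 0.001973·(-0.437638)/(-0.510963) = 5.750673;  |Δ| = 0.001689
|s_3 − s_2| = 0.001689 < 10^{-2}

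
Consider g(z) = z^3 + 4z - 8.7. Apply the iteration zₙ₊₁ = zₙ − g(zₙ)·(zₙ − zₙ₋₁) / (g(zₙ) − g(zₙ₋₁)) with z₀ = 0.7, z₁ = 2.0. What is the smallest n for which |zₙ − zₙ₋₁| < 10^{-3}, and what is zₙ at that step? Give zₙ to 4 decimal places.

g(0.7) = -5.557000, g(2.0) = 7.300000
z₂ = 2.000000 − 7.300000·(1.300000)/(12.857000) = 1.261881;  |Δ| = 0.738119
g(1.261881) = -1.643131
z₃ = 1.261881 − (-1.643131)·(-0.738119)/(-8.943131) = 1.397496;  |Δ| = 0.135615
g(1.397496) = -0.380712
z₄ = 1.397496 − (-0.380712)·(0.135615)/(1.262418) = 1.438394;  |Δ| = 0.040898
g(1.438394) = 0.029582
z₅ = 1.438394 − 0.029582·(0.040898)/(0.410294) = 1.435445;  |Δ| = 0.002949
g(1.435445) = -0.000478
z₆ = 1.435445 − (-0.000478)·(-0.002949)/(-0.030060) = 1.435492;  |Δ| = 0.000047
|z₆ − z₅| = 0.000047 < 10^{-3}

n = 6, zₙ = 1.4355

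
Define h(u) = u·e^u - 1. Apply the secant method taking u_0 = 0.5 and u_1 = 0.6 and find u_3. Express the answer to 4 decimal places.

h(0.5) = -0.175639, h(0.6) = 0.093271
u_2 = 0.600000 − 0.093271·(0.600000 − 0.500000) / (0.093271 − (-0.175639)) = 0.600000 − (0.009327)/(0.268911) = 0.565315
h(0.565315) = -0.005044
u_3 = 0.565315 − (-0.005044)·(0.565315 − 0.600000) / (-0.005044 − 0.093271) = 0.565315 − (0.000175)/(-0.098315) = 0.567095

0.5671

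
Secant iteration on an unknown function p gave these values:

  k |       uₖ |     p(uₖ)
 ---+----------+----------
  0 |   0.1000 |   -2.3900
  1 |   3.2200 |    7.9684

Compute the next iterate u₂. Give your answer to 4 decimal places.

0.8199

u₂ = 3.2200 − 7.9684·(3.2200 − 0.1000) / (7.9684 − (-2.3900))
   = 3.2200 − (24.861408)/(10.358400) = 0.819880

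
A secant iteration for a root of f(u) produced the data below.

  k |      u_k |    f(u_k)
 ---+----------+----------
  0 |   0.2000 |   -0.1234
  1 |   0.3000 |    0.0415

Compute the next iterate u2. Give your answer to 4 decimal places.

0.2748

u2 = 0.3000 − 0.0415·(0.3000 − 0.2000) / (0.0415 − (-0.1234))
   = 0.3000 − (0.004150)/(0.164900) = 0.274833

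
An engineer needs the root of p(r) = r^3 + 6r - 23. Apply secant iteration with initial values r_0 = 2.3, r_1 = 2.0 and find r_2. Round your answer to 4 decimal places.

p(2.3) = 2.967000, p(2.0) = -3.000000
r_2 = 2.000000 − (-3.000000)·(2.000000 − 2.300000) / (-3.000000 − 2.967000) = 2.000000 − (0.900000)/(-5.967000) = 2.150830

2.1508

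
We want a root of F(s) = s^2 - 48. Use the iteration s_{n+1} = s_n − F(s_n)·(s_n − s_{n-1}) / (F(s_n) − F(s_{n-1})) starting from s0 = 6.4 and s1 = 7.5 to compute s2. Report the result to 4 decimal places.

F(6.4) = -7.040000, F(7.5) = 8.250000
s2 = 7.500000 − 8.250000·(7.500000 − 6.400000) / (8.250000 − (-7.040000)) = 7.500000 − (9.075000)/(15.290000) = 6.906475

6.9065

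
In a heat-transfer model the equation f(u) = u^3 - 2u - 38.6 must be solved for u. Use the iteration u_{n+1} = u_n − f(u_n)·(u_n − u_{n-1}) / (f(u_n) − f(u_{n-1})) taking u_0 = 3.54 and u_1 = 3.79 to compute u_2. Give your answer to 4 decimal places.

3.5744

f(3.54) = -1.318136, f(3.79) = 8.259939
u_2 = 3.790000 − 8.259939·(3.790000 − 3.540000) / (8.259939 − (-1.318136)) = 3.790000 − (2.064985)/(9.578075) = 3.574405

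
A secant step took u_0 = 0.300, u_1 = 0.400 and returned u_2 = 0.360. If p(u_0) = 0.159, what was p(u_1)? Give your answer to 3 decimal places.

-0.106

The secant line through (0.300, 0.159) and (0.400, p(u_1)) crosses zero at u_2 = 0.360.
So (0.300, 0.159), (0.400, p(u_1)), (0.360, 0) are collinear:
p(u_1) = 0.159 · (0.400 − 0.360) / (0.300 − 0.360) = 0.159 · (0.04000)/(-0.06000) = -0.10600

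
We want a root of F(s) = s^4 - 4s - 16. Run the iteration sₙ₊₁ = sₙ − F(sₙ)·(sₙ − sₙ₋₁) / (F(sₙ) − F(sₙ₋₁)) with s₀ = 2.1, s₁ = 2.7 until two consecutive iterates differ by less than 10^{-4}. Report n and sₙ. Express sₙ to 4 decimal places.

n = 6, sₙ = 2.2347

F(2.1) = -4.951900, F(2.7) = 26.344100
s₂ = 2.700000 − 26.344100·(0.600000)/(31.296000) = 2.194937;  |Δ| = 0.505063
F(2.194937) = -1.569058
s₃ = 2.194937 − (-1.569058)·(-0.505063)/(-27.913158) = 2.223327;  |Δ| = 0.028391
F(2.223327) = -0.458234
s₄ = 2.223327 − (-0.458234)·(0.028391)/(1.110825) = 2.235039;  |Δ| = 0.011712
F(2.235039) = 0.013860
s₅ = 2.235039 − 0.013860·(0.011712)/(0.472094) = 2.234695;  |Δ| = 0.000344
F(2.234695) = -0.000117
s₆ = 2.234695 − (-0.000117)·(-0.000344)/(-0.013977) = 2.234698;  |Δ| = 0.000003
|s₆ − s₅| = 0.000003 < 10^{-4}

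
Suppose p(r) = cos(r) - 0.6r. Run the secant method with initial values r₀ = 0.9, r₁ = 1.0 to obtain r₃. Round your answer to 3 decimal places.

0.958

p(0.9) = 0.08161, p(1.0) = -0.05970
r₂ = 1.00000 − (-0.05970)·(1.00000 − 0.90000) / (-0.05970 − 0.08161) = 1.00000 − (-0.00597)/(-0.14131) = 0.95775
p(0.95775) = 0.00071
r₃ = 0.95775 − 0.00071·(0.95775 − 1.00000) / (0.00071 − (-0.05970)) = 0.95775 − (-0.00003)/(0.06040) = 0.95825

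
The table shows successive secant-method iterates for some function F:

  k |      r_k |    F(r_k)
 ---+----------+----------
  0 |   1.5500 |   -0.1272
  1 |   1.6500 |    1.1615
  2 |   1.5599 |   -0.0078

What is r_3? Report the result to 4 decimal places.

1.5605

r_3 = 1.5599 − (-0.0078)·(1.5599 − 1.6500) / (-0.0078 − 1.1615)
   = 1.5599 − (0.000703)/(-1.169300) = 1.560501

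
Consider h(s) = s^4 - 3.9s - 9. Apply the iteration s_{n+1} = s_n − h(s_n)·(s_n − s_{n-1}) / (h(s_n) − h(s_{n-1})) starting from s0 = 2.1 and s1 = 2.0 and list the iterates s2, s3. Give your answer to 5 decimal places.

2.02616, 2.02784

h(2.1) = 2.2581000, h(2.0) = -0.8000000
s2 = 2.0000000 − (-0.8000000)·(2.0000000 − 2.1000000) / (-0.8000000 − 2.2581000) = 2.0000000 − (0.0800000)/(-3.0581000) = 2.0261600
h(2.0261600) = -0.0483350
s3 = 2.0261600 − (-0.0483350)·(2.0261600 − 2.0000000) / (-0.0483350 − (-0.8000000)) = 2.0261600 − (-0.0012644)/(0.7516650) = 2.0278422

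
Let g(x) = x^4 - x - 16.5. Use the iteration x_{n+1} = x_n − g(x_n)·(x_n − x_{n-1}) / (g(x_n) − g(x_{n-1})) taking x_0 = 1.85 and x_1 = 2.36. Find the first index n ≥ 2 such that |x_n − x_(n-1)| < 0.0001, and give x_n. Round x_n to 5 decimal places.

n = 6, x_n = 2.07605

g(1.85) = -6.6364937, g(2.36) = 12.1604442
x_2 = 2.3600000 − 12.1604442·(0.5100000)/(18.7969379) = 2.0300619;  |Δ| = 0.3299381
g(2.0300619) = -1.5461747
x_3 = 2.0300619 − (-1.5461747)·(-0.3299381)/(-13.7066188) = 2.0672805;  |Δ| = 0.0372187
g(2.0672805) = -0.3032065
x_4 = 2.0672805 − (-0.3032065)·(0.0372187)/(1.2429681) = 2.0763596;  |Δ| = 0.0090790
g(2.0763596) = 0.0106809
x_5 = 2.0763596 − 0.0106809·(0.0090790)/(0.3138875) = 2.0760506;  |Δ| = 0.0003089
g(2.0760506) = -0.0000699
x_6 = 2.0760506 − (-0.0000699)·(-0.0003089)/(-0.0107508) = 2.0760526;  |Δ| = 0.0000020
|x_6 − x_5| = 0.0000020 < 0.0001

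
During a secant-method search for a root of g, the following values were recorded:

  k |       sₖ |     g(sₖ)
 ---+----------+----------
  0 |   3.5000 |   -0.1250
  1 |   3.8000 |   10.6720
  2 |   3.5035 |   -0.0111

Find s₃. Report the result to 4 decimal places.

3.5038

s₃ = 3.5035 − (-0.0111)·(3.5035 − 3.8000) / (-0.0111 − 10.6720)
   = 3.5035 − (0.003291)/(-10.683100) = 3.503808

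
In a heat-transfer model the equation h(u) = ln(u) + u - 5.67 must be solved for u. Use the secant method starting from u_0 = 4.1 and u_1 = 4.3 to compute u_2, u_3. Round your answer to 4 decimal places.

h(4.1) = -0.159013, h(4.3) = 0.088615
u_2 = 4.300000 − 0.088615·(4.300000 − 4.100000) / (0.088615 − (-0.159013)) = 4.300000 − (0.017723)/(0.247628) = 4.228429
h(4.228429) = 0.000259
u_3 = 4.228429 − 0.000259·(4.228429 − 4.300000) / (0.000259 − 0.088615) = 4.228429 − (-0.000019)/(-0.088356) = 4.228219

4.2284, 4.2282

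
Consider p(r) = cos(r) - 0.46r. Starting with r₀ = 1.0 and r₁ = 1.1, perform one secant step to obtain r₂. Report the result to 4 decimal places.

p(1.0) = 0.080302, p(1.1) = -0.052404
r₂ = 1.100000 − (-0.052404)·(1.100000 − 1.000000) / (-0.052404 − 0.080302) = 1.100000 − (-0.005240)/(-0.132706) = 1.060511

1.0605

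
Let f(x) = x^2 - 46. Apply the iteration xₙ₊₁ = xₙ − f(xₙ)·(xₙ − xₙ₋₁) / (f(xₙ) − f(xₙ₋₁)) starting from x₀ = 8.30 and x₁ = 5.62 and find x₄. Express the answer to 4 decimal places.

6.7822

f(8.30) = 22.890000, f(5.62) = -14.415600
x₂ = 5.620000 − (-14.415600)·(5.620000 − 8.300000) / (-14.415600 − 22.890000) = 5.620000 − (38.633808)/(-37.305600) = 6.655603
f(6.655603) = -1.702943
x₃ = 6.655603 − (-1.702943)·(6.655603 − 5.620000) / (-1.702943 − (-14.415600)) = 6.655603 − (-1.763573)/(12.712657) = 6.794329
f(6.794329) = 0.162910
x₄ = 6.794329 − 0.162910·(6.794329 − 6.655603) / (0.162910 − (-1.702943)) = 6.794329 − (0.022600)/(1.865852) = 6.782217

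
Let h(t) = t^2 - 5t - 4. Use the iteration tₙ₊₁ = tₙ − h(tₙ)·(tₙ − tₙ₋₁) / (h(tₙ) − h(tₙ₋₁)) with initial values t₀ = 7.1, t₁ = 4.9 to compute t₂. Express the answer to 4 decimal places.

h(7.1) = 10.910000, h(4.9) = -4.490000
t₂ = 4.900000 − (-4.490000)·(4.900000 − 7.100000) / (-4.490000 − 10.910000) = 4.900000 − (9.878000)/(-15.400000) = 5.541429

5.5414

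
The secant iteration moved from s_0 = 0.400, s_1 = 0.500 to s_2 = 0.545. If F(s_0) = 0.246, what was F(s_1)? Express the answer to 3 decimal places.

The secant line through (0.400, 0.246) and (0.500, F(s_1)) crosses zero at s_2 = 0.545.
So (0.400, 0.246), (0.500, F(s_1)), (0.545, 0) are collinear:
F(s_1) = 0.246 · (0.500 − 0.545) / (0.400 − 0.545) = 0.246 · (-0.04500)/(-0.14500) = 0.07634

0.076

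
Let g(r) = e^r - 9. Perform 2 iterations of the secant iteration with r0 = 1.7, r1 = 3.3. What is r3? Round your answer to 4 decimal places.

2.0876

g(1.7) = -3.526053, g(3.3) = 18.112639
r2 = 3.300000 − 18.112639·(3.300000 − 1.700000) / (18.112639 − (-3.526053)) = 3.300000 − (28.980222)/(21.638692) = 1.960722
g(1.960722) = -1.895545
r3 = 1.960722 − (-1.895545)·(1.960722 − 3.300000) / (-1.895545 − 18.112639) = 1.960722 − (2.538662)/(-20.008184) = 2.087603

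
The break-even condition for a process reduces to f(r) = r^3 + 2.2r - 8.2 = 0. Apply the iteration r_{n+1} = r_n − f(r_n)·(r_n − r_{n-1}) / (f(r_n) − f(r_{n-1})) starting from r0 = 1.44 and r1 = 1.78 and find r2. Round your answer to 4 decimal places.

1.6445

f(1.44) = -2.046016, f(1.78) = 1.355752
r2 = 1.780000 − 1.355752·(1.780000 − 1.440000) / (1.355752 − (-2.046016)) = 1.780000 − (0.460956)/(3.401768) = 1.644495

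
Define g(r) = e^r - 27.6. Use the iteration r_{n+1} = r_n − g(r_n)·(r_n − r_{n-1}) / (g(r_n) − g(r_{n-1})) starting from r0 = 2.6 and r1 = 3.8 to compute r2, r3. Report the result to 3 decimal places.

3.143, 3.278

g(2.6) = -14.13626, g(3.8) = 17.10118
r2 = 3.80000 − 17.10118·(3.80000 − 2.60000) / (17.10118 − (-14.13626)) = 3.80000 − (20.52142)/(31.23745) = 3.14305
g(3.14305) = -4.42554
r3 = 3.14305 − (-4.42554)·(3.14305 − 3.80000) / (-4.42554 − 17.10118) = 3.14305 − (2.90736)/(-21.52673) = 3.27811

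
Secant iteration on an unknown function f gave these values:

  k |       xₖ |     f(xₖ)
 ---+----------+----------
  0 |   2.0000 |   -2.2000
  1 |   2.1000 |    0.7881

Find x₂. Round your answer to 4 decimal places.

2.0736

x₂ = 2.1000 − 0.7881·(2.1000 − 2.0000) / (0.7881 − (-2.2000))
   = 2.1000 − (0.078810)/(2.988100) = 2.073625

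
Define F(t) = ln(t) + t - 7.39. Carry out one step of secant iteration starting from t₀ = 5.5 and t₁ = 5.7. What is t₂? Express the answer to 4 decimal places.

5.6572

F(5.5) = -0.185252, F(5.7) = 0.050466
t₂ = 5.700000 − 0.050466·(5.700000 − 5.500000) / (0.050466 − (-0.185252)) = 5.700000 − (0.010093)/(0.235718) = 5.657181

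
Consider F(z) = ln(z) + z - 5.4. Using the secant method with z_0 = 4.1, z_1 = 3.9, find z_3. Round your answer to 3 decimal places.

4.011

F(4.1) = 0.11099, F(3.9) = -0.13902
z_2 = 3.90000 − (-0.13902)·(3.90000 − 4.10000) / (-0.13902 − 0.11099) = 3.90000 − (0.02780)/(-0.25001) = 4.01121
F(4.01121) = 0.00031
z_3 = 4.01121 − 0.00031·(4.01121 − 3.90000) / (0.00031 − (-0.13902)) = 4.01121 − (0.00003)/(0.13933) = 4.01097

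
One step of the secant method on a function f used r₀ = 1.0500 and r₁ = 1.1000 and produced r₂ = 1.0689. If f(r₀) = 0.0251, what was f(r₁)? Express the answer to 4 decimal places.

-0.0413

The secant line through (1.0500, 0.0251) and (1.1000, f(r₁)) crosses zero at r₂ = 1.0689.
So (1.0500, 0.0251), (1.1000, f(r₁)), (1.0689, 0) are collinear:
f(r₁) = 0.0251 · (1.1000 − 1.0689) / (1.0500 − 1.0689) = 0.0251 · (0.031100)/(-0.018900) = -0.041302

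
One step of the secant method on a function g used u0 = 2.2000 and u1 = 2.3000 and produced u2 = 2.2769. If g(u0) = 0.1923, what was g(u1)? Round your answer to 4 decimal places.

The secant line through (2.2000, 0.1923) and (2.3000, g(u1)) crosses zero at u2 = 2.2769.
So (2.2000, 0.1923), (2.3000, g(u1)), (2.2769, 0) are collinear:
g(u1) = 0.1923 · (2.3000 − 2.2769) / (2.2000 − 2.2769) = 0.1923 · (0.023100)/(-0.076900) = -0.057765

-0.0578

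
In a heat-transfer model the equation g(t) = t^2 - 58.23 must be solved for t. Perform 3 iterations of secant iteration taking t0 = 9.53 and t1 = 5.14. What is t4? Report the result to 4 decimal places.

g(9.53) = 32.590900, g(5.14) = -31.810400
t2 = 5.140000 − (-31.810400)·(5.140000 − 9.530000) / (-31.810400 − 32.590900) = 5.140000 − (139.647656)/(-64.401300) = 7.308398
g(7.308398) = -4.817317
t3 = 7.308398 − (-4.817317)·(7.308398 − 5.140000) / (-4.817317 − (-31.810400)) = 7.308398 − (-10.445862)/(26.993083) = 7.695381
g(7.695381) = 0.988889
t4 = 7.695381 − 0.988889·(7.695381 − 7.308398) / (0.988889 − (-4.817317)) = 7.695381 − (0.382683)/(5.806206) = 7.629472

7.6295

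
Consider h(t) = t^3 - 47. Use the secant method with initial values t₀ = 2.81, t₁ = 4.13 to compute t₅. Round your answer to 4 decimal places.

h(2.81) = -24.811959, h(4.13) = 23.444997
t₂ = 4.130000 − 23.444997·(4.130000 − 2.810000) / (23.444997 − (-24.811959)) = 4.130000 − (30.947396)/(48.256956) = 3.488696
h(3.488696) = -4.539095
t₃ = 3.488696 − (-4.539095)·(3.488696 − 4.130000) / (-4.539095 − 23.444997) = 3.488696 − (2.910941)/(-27.984092) = 3.592717
h(3.592717) = -0.626593
t₄ = 3.592717 − (-0.626593)·(3.592717 − 3.488696) / (-0.626593 − (-4.539095)) = 3.592717 − (-0.065179)/(3.912501) = 3.609376
h(3.609376) = 0.021493
t₅ = 3.609376 − 0.021493·(3.609376 − 3.592717) / (0.021493 − (-0.626593)) = 3.609376 − (0.000358)/(0.648086) = 3.608824

3.6088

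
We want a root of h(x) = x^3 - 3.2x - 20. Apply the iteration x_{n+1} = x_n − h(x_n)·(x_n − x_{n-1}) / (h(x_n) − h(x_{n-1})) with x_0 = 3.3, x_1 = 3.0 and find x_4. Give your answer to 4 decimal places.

h(3.3) = 5.377000, h(3.0) = -2.600000
x_2 = 3.000000 − (-2.600000)·(3.000000 − 3.300000) / (-2.600000 − 5.377000) = 3.000000 − (0.780000)/(-7.977000) = 3.097781
h(3.097781) = -0.185824
x_3 = 3.097781 − (-0.185824)·(3.097781 − 3.000000) / (-0.185824 − (-2.600000)) = 3.097781 − (-0.018170)/(2.414176) = 3.105308
h(3.105308) = 0.007294
x_4 = 3.105308 − 0.007294·(3.105308 − 3.097781) / (0.007294 − (-0.185824)) = 3.105308 − (0.000055)/(0.193118) = 3.105023

3.1050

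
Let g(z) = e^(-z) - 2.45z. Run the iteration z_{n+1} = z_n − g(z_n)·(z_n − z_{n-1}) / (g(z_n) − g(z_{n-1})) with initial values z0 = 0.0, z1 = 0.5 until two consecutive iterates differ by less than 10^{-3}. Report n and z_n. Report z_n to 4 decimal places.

n = 4, z_n = 0.3018

g(0.0) = 1.000000, g(0.5) = -0.618469
z2 = 0.500000 − (-0.618469)·(0.500000)/(-1.618469) = 0.308934;  |Δ| = 0.191066
g(0.308934) = -0.022659
z3 = 0.308934 − (-0.022659)·(-0.191066)/(0.595811) = 0.301668;  |Δ| = 0.007266
g(0.301668) = 0.000498
z4 = 0.301668 − 0.000498·(-0.007266)/(0.023157) = 0.301824;  |Δ| = 0.000156
|z4 − z3| = 0.000156 < 10^{-3}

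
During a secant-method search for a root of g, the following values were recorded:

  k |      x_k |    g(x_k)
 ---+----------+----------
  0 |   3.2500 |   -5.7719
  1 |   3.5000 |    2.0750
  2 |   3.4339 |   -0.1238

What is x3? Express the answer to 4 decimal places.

3.4376

x3 = 3.4339 − (-0.1238)·(3.4339 − 3.5000) / (-0.1238 − 2.0750)
   = 3.4339 − (0.008183)/(-2.198800) = 3.437622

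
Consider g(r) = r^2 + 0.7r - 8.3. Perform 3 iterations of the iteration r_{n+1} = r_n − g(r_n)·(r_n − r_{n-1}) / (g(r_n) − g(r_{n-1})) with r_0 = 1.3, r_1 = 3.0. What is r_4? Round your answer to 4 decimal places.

2.5523

g(1.3) = -5.700000, g(3.0) = 2.800000
r_2 = 3.000000 − 2.800000·(3.000000 − 1.300000) / (2.800000 − (-5.700000)) = 3.000000 − (4.760000)/(8.500000) = 2.440000
g(2.440000) = -0.638400
r_3 = 2.440000 − (-0.638400)·(2.440000 − 3.000000) / (-0.638400 − 2.800000) = 2.440000 − (0.357504)/(-3.438400) = 2.543974
g(2.543974) = -0.047415
r_4 = 2.543974 − (-0.047415)·(2.543974 − 2.440000) / (-0.047415 − (-0.638400)) = 2.543974 − (-0.004930)/(0.590985) = 2.552316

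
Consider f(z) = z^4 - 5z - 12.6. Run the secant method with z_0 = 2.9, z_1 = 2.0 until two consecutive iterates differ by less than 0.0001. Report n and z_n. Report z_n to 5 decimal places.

f(2.9) = 43.6281000, f(2.0) = -6.6000000
z_2 = 2.0000000 − (-6.6000000)·(-0.9000000)/(-50.2281000) = 2.1182605;  |Δ| = 0.1182605
f(2.1182605) = -3.0578864
z_3 = 2.1182605 − (-3.0578864)·(0.1182605)/(3.5421136) = 2.2203541;  |Δ| = 0.1020936
f(2.2203541) = 0.6028570
z_4 = 2.2203541 − 0.6028570·(0.1020936)/(3.6607434) = 2.2035412;  |Δ| = 0.0168129
f(2.2035412) = -0.0409157
z_5 = 2.2035412 − (-0.0409157)·(-0.0168129)/(-0.6437727) = 2.2046097;  |Δ| = 0.0010686
f(2.2046097) = -0.0004928
z_6 = 2.2046097 − (-0.0004928)·(0.0010686)/(0.0404229) = 2.2046228;  |Δ| = 0.0000130
|z_6 − z_5| = 0.0000130 < 0.0001

n = 6, z_n = 2.20462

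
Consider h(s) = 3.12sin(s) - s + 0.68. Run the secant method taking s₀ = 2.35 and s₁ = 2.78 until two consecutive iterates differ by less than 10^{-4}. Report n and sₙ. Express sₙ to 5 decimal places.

h(2.35) = 0.5497969, h(2.78) = -0.9962552
s₂ = 2.7800000 − (-0.9962552)·(0.4300000)/(-1.5460521) = 2.5029138;  |Δ| = 0.2770862
h(2.5029138) = 0.0370282
s₃ = 2.5029138 − 0.0370282·(-0.2770862)/(1.0332835) = 2.5128433;  |Δ| = 0.0099295
h(2.5128433) = 0.0021340
s₄ = 2.5128433 − 0.0021340·(0.0099295)/(-0.0348943) = 2.5134505;  |Δ| = 0.0006072
h(2.5134505) = -0.0000059
s₅ = 2.5134505 − (-0.0000059)·(0.0006072)/(-0.0021399) = 2.5134489;  |Δ| = 0.0000017
|s₅ − s₄| = 0.0000017 < 10^{-4}

n = 5, sₙ = 2.51345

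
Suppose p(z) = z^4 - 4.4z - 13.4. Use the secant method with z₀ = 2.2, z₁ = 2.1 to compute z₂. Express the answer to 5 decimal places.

p(2.2) = 0.3456000, p(2.1) = -3.1919000
z₂ = 2.1000000 − (-3.1919000)·(2.1000000 − 2.2000000) / (-3.1919000 − 0.3456000) = 2.1000000 − (0.3191900)/(-3.5375000) = 2.1902304

2.19023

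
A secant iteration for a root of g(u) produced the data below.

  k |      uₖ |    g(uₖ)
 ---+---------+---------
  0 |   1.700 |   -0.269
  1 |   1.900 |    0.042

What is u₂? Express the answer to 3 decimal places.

1.873

u₂ = 1.900 − 0.042·(1.900 − 1.700) / (0.042 − (-0.269))
   = 1.900 − (0.00840)/(0.31100) = 1.87299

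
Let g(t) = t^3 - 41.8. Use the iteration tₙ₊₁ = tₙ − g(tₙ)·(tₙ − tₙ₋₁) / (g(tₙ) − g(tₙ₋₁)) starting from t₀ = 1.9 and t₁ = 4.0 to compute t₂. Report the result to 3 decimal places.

3.184

g(1.9) = -34.94100, g(4.0) = 22.20000
t₂ = 4.00000 − 22.20000·(4.00000 − 1.90000) / (22.20000 − (-34.94100)) = 4.00000 − (46.62000)/(57.14100) = 3.18412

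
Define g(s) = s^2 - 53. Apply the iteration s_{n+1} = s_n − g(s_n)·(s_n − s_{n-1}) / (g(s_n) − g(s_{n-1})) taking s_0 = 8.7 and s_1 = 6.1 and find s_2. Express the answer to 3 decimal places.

7.167

g(8.7) = 22.69000, g(6.1) = -15.79000
s_2 = 6.10000 − (-15.79000)·(6.10000 − 8.70000) / (-15.79000 − 22.69000) = 6.10000 − (41.05400)/(-38.48000) = 7.16689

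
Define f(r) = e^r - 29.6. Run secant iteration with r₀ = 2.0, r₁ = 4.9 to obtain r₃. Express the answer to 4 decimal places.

f(2.0) = -22.210944, f(4.9) = 104.689780
r₂ = 4.900000 − 104.689780·(4.900000 − 2.000000) / (104.689780 − (-22.210944)) = 4.900000 − (303.600361)/(126.900724) = 2.507576
f(2.507576) = -17.324863
r₃ = 2.507576 − (-17.324863)·(2.507576 − 4.900000) / (-17.324863 − 104.689780) = 2.507576 − (41.448422)/(-122.014643) = 2.847276

2.8473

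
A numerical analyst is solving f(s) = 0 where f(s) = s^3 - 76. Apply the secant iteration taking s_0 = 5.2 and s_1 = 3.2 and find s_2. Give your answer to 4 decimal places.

4.0018

f(5.2) = 64.608000, f(3.2) = -43.232000
s_2 = 3.200000 − (-43.232000)·(3.200000 − 5.200000) / (-43.232000 − 64.608000) = 3.200000 − (86.464000)/(-107.840000) = 4.001780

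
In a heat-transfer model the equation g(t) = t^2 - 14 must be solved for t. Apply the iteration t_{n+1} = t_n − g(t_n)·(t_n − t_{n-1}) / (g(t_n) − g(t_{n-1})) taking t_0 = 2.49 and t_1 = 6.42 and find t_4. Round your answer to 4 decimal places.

g(2.49) = -7.799900, g(6.42) = 27.216400
t_2 = 6.420000 − 27.216400·(6.420000 − 2.490000) / (27.216400 − (-7.799900)) = 6.420000 − (106.960452)/(35.016300) = 3.365410
g(3.365410) = -2.674018
t_3 = 3.365410 − (-2.674018)·(3.365410 − 6.420000) / (-2.674018 − 27.216400) = 3.365410 − (8.168029)/(-29.890418) = 3.638675
g(3.638675) = -0.760041
t_4 = 3.638675 − (-0.760041)·(3.638675 − 3.365410) / (-0.760041 − (-2.674018)) = 3.638675 − (-0.207693)/(1.913977) = 3.747189

3.7472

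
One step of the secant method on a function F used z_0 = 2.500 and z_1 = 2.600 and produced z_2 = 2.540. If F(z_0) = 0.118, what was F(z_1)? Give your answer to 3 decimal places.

The secant line through (2.500, 0.118) and (2.600, F(z_1)) crosses zero at z_2 = 2.540.
So (2.500, 0.118), (2.600, F(z_1)), (2.540, 0) are collinear:
F(z_1) = 0.118 · (2.600 − 2.540) / (2.500 − 2.540) = 0.118 · (0.06000)/(-0.04000) = -0.17700

-0.177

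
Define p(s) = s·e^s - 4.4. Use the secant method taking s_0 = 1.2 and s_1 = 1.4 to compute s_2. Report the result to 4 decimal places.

1.2491

p(1.2) = -0.415860, p(1.4) = 1.277280
s_2 = 1.400000 − 1.277280·(1.400000 − 1.200000) / (1.277280 − (-0.415860)) = 1.400000 − (0.255456)/(1.693140) = 1.249123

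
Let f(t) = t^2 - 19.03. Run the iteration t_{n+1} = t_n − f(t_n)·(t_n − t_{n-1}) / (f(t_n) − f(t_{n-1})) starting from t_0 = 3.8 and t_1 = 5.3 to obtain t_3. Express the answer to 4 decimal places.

4.3567

f(3.8) = -4.590000, f(5.3) = 9.060000
t_2 = 5.300000 − 9.060000·(5.300000 − 3.800000) / (9.060000 − (-4.590000)) = 5.300000 − (13.590000)/(13.650000) = 4.304396
f(4.304396) = -0.502178
t_3 = 4.304396 − (-0.502178)·(4.304396 − 5.300000) / (-0.502178 − 9.060000) = 4.304396 − (0.499971)/(-9.562178) = 4.356682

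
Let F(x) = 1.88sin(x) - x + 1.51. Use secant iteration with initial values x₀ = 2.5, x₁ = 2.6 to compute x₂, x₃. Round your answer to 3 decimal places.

2.553, 2.553

F(2.5) = 0.13513, F(2.6) = -0.12086
x₂ = 2.60000 − (-0.12086)·(2.60000 − 2.50000) / (-0.12086 − 0.13513) = 2.60000 − (-0.01209)/(-0.25599) = 2.55279
F(2.55279) = 0.00130
x₃ = 2.55279 − 0.00130·(2.55279 − 2.60000) / (0.00130 − (-0.12086)) = 2.55279 − (-0.00006)/(0.12216) = 2.55329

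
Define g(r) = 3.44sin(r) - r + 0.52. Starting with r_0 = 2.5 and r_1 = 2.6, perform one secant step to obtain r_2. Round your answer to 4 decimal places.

g(2.5) = 0.078744, g(2.6) = -0.306675
r_2 = 2.600000 − (-0.306675)·(2.600000 − 2.500000) / (-0.306675 − 0.078744) = 2.600000 − (-0.030668)/(-0.385419) = 2.520431

2.5204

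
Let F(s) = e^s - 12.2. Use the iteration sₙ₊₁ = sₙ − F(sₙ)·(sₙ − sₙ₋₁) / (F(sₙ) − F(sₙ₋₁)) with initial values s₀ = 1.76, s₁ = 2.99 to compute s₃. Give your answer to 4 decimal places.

F(1.76) = -6.387563, F(2.99) = 7.685682
s₂ = 2.990000 − 7.685682·(2.990000 − 1.760000) / (7.685682 − (-6.387563)) = 2.990000 − (9.453389)/(14.073245) = 2.318272
F(2.318272) = -2.041892
s₃ = 2.318272 − (-2.041892)·(2.318272 − 2.990000) / (-2.041892 − 7.685682) = 2.318272 − (1.371595)/(-9.727574) = 2.459273

2.4593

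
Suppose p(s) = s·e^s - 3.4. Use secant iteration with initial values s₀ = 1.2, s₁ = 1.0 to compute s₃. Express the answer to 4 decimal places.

1.1156

p(1.2) = 0.584140, p(1.0) = -0.681718
s₂ = 1.000000 − (-0.681718)·(1.000000 − 1.200000) / (-0.681718 − 0.584140) = 1.000000 − (0.136344)/(-1.265858) = 1.107708
p(1.107708) = -0.046509
s₃ = 1.107708 − (-0.046509)·(1.107708 − 1.000000) / (-0.046509 − (-0.681718)) = 1.107708 − (-0.005009)/(0.635209) = 1.115595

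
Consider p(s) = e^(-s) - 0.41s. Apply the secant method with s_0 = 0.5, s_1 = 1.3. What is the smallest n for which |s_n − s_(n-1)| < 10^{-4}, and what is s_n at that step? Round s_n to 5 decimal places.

p(0.5) = 0.4015307, p(1.3) = -0.2604682
s_2 = 1.3000000 − (-0.2604682)·(0.8000000)/(-0.6619989) = 0.9852343;  |Δ| = 0.3147657
p(0.9852343) = -0.0305943
s_3 = 0.9852343 − (-0.0305943)·(-0.3147657)/(0.2298739) = 0.9433416;  |Δ| = 0.0418927
p(0.9433416) = 0.0025547
s_4 = 0.9433416 − 0.0025547·(-0.0418927)/(0.0331489) = 0.9465701;  |Δ| = 0.0032285
p(0.9465701) = -0.0000239
s_5 = 0.9465701 − (-0.0000239)·(0.0032285)/(-0.0025786) = 0.9465401;  |Δ| = 0.0000300
|s_5 − s_4| = 0.0000300 < 10^{-4}

n = 5, s_n = 0.94654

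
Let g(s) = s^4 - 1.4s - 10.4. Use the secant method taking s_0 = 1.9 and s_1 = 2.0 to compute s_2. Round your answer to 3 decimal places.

g(1.9) = -0.02790, g(2.0) = 2.80000
s_2 = 2.00000 − 2.80000·(2.00000 − 1.90000) / (2.80000 − (-0.02790)) = 2.00000 − (0.28000)/(2.82790) = 1.90099

1.901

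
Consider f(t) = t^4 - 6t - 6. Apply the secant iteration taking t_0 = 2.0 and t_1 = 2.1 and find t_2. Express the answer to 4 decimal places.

f(2.0) = -2.000000, f(2.1) = 0.848100
t_2 = 2.100000 − 0.848100·(2.100000 − 2.000000) / (0.848100 − (-2.000000)) = 2.100000 − (0.084810)/(2.848100) = 2.070222

2.0702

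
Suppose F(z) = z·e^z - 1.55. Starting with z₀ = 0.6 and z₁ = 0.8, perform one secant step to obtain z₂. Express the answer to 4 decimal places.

F(0.6) = -0.456729, F(0.8) = 0.230433
z₂ = 0.800000 − 0.230433·(0.800000 − 0.600000) / (0.230433 − (-0.456729)) = 0.800000 − (0.046087)/(0.687161) = 0.732932

0.7329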